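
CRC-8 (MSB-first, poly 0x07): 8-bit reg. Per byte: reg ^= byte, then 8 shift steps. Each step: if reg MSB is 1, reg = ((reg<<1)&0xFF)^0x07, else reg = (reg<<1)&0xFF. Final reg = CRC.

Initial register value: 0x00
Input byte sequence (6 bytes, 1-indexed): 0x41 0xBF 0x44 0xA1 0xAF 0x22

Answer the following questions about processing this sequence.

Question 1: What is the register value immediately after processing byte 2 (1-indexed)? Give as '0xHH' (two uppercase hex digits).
Answer: 0x7A

Derivation:
After byte 1 (0x41): reg=0xC0
After byte 2 (0xBF): reg=0x7A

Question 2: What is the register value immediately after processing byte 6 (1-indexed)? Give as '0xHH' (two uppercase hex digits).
After byte 1 (0x41): reg=0xC0
After byte 2 (0xBF): reg=0x7A
After byte 3 (0x44): reg=0xBA
After byte 4 (0xA1): reg=0x41
After byte 5 (0xAF): reg=0x84
After byte 6 (0x22): reg=0x7B

Answer: 0x7B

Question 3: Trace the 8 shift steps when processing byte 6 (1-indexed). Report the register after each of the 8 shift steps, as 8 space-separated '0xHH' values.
After byte 1 (0x41): reg=0xC0
After byte 2 (0xBF): reg=0x7A
After byte 3 (0x44): reg=0xBA
After byte 4 (0xA1): reg=0x41
After byte 5 (0xAF): reg=0x84
Register before byte 6: 0x84
After XOR with byte 0x22: 0xA6

Answer: 0x4B 0x96 0x2B 0x56 0xAC 0x5F 0xBE 0x7B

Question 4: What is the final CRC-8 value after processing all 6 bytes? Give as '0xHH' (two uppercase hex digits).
After byte 1 (0x41): reg=0xC0
After byte 2 (0xBF): reg=0x7A
After byte 3 (0x44): reg=0xBA
After byte 4 (0xA1): reg=0x41
After byte 5 (0xAF): reg=0x84
After byte 6 (0x22): reg=0x7B

Answer: 0x7B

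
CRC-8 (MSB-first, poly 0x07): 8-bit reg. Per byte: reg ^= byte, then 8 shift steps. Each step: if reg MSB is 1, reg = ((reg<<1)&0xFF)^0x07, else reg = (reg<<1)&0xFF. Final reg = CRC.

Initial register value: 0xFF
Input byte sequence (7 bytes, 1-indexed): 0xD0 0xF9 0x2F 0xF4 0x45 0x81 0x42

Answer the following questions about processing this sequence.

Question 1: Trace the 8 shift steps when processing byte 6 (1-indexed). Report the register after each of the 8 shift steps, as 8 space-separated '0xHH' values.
Answer: 0xD7 0xA9 0x55 0xAA 0x53 0xA6 0x4B 0x96

Derivation:
After byte 1 (0xD0): reg=0xCD
After byte 2 (0xF9): reg=0x8C
After byte 3 (0x2F): reg=0x60
After byte 4 (0xF4): reg=0xE5
After byte 5 (0x45): reg=0x69
Register before byte 6: 0x69
After XOR with byte 0x81: 0xE8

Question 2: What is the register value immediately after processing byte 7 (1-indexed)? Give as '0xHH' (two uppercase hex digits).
After byte 1 (0xD0): reg=0xCD
After byte 2 (0xF9): reg=0x8C
After byte 3 (0x2F): reg=0x60
After byte 4 (0xF4): reg=0xE5
After byte 5 (0x45): reg=0x69
After byte 6 (0x81): reg=0x96
After byte 7 (0x42): reg=0x22

Answer: 0x22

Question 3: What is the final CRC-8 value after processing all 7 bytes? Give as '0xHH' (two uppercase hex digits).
Answer: 0x22

Derivation:
After byte 1 (0xD0): reg=0xCD
After byte 2 (0xF9): reg=0x8C
After byte 3 (0x2F): reg=0x60
After byte 4 (0xF4): reg=0xE5
After byte 5 (0x45): reg=0x69
After byte 6 (0x81): reg=0x96
After byte 7 (0x42): reg=0x22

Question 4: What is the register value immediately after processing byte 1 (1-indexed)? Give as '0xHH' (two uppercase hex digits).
After byte 1 (0xD0): reg=0xCD

Answer: 0xCD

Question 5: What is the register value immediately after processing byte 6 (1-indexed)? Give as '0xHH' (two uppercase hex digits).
Answer: 0x96

Derivation:
After byte 1 (0xD0): reg=0xCD
After byte 2 (0xF9): reg=0x8C
After byte 3 (0x2F): reg=0x60
After byte 4 (0xF4): reg=0xE5
After byte 5 (0x45): reg=0x69
After byte 6 (0x81): reg=0x96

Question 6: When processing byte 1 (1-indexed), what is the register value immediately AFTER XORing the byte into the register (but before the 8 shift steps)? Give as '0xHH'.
Register before byte 1: 0xFF
Byte 1: 0xD0
0xFF XOR 0xD0 = 0x2F

Answer: 0x2F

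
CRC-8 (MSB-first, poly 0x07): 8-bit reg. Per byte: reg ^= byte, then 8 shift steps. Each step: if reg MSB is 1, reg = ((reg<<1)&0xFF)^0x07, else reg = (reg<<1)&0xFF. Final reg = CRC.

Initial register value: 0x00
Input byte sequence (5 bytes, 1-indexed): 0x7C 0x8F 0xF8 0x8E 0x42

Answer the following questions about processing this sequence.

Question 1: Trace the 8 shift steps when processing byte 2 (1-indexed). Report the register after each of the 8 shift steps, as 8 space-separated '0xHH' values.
After byte 1 (0x7C): reg=0x73
Register before byte 2: 0x73
After XOR with byte 0x8F: 0xFC

Answer: 0xFF 0xF9 0xF5 0xED 0xDD 0xBD 0x7D 0xFA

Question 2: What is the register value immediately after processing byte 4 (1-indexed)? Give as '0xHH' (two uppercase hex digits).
Answer: 0x89

Derivation:
After byte 1 (0x7C): reg=0x73
After byte 2 (0x8F): reg=0xFA
After byte 3 (0xF8): reg=0x0E
After byte 4 (0x8E): reg=0x89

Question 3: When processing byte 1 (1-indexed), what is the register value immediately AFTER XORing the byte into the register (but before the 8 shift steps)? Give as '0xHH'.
Register before byte 1: 0x00
Byte 1: 0x7C
0x00 XOR 0x7C = 0x7C

Answer: 0x7C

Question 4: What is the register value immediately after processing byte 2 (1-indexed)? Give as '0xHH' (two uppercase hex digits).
Answer: 0xFA

Derivation:
After byte 1 (0x7C): reg=0x73
After byte 2 (0x8F): reg=0xFA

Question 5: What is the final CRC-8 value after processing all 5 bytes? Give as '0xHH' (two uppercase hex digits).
Answer: 0x7F

Derivation:
After byte 1 (0x7C): reg=0x73
After byte 2 (0x8F): reg=0xFA
After byte 3 (0xF8): reg=0x0E
After byte 4 (0x8E): reg=0x89
After byte 5 (0x42): reg=0x7F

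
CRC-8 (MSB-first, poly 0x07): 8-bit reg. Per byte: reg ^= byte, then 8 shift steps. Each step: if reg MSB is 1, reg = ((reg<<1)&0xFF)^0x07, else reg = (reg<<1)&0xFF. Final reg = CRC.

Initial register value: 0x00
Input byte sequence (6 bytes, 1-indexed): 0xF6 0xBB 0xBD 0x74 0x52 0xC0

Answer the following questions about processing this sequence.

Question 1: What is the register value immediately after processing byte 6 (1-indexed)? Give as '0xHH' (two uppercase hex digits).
After byte 1 (0xF6): reg=0xCC
After byte 2 (0xBB): reg=0x42
After byte 3 (0xBD): reg=0xF3
After byte 4 (0x74): reg=0x9C
After byte 5 (0x52): reg=0x64
After byte 6 (0xC0): reg=0x75

Answer: 0x75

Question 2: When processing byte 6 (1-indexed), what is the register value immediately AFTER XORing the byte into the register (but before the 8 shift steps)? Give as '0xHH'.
Register before byte 6: 0x64
Byte 6: 0xC0
0x64 XOR 0xC0 = 0xA4

Answer: 0xA4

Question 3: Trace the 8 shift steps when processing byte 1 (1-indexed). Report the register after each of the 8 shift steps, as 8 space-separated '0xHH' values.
Answer: 0xEB 0xD1 0xA5 0x4D 0x9A 0x33 0x66 0xCC

Derivation:
Register before byte 1: 0x00
After XOR with byte 0xF6: 0xF6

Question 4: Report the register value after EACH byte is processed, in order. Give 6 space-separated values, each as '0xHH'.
0xCC 0x42 0xF3 0x9C 0x64 0x75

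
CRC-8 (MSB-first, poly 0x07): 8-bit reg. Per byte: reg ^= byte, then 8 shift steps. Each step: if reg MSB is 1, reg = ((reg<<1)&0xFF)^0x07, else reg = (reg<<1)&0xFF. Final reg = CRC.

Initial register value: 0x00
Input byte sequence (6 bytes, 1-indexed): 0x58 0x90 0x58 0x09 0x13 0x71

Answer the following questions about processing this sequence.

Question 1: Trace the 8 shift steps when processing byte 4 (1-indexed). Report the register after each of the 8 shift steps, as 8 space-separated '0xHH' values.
Answer: 0x24 0x48 0x90 0x27 0x4E 0x9C 0x3F 0x7E

Derivation:
After byte 1 (0x58): reg=0x8F
After byte 2 (0x90): reg=0x5D
After byte 3 (0x58): reg=0x1B
Register before byte 4: 0x1B
After XOR with byte 0x09: 0x12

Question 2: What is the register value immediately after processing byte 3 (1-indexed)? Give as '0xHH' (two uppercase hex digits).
Answer: 0x1B

Derivation:
After byte 1 (0x58): reg=0x8F
After byte 2 (0x90): reg=0x5D
After byte 3 (0x58): reg=0x1B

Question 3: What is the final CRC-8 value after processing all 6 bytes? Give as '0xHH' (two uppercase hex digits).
Answer: 0x4C

Derivation:
After byte 1 (0x58): reg=0x8F
After byte 2 (0x90): reg=0x5D
After byte 3 (0x58): reg=0x1B
After byte 4 (0x09): reg=0x7E
After byte 5 (0x13): reg=0x04
After byte 6 (0x71): reg=0x4C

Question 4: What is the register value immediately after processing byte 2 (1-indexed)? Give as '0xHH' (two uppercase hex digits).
After byte 1 (0x58): reg=0x8F
After byte 2 (0x90): reg=0x5D

Answer: 0x5D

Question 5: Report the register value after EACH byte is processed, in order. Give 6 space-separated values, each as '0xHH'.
0x8F 0x5D 0x1B 0x7E 0x04 0x4C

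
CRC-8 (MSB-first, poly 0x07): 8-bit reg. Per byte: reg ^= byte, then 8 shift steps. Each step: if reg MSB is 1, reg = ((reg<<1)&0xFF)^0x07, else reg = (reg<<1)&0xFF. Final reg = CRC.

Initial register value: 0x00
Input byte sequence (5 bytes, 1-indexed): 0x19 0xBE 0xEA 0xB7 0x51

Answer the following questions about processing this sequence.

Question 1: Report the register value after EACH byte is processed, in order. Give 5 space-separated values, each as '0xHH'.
0x4F 0xD9 0x99 0xCA 0xC8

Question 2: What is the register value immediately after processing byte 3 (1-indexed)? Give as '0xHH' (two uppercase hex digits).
Answer: 0x99

Derivation:
After byte 1 (0x19): reg=0x4F
After byte 2 (0xBE): reg=0xD9
After byte 3 (0xEA): reg=0x99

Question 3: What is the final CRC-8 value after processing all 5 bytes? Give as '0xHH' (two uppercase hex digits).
Answer: 0xC8

Derivation:
After byte 1 (0x19): reg=0x4F
After byte 2 (0xBE): reg=0xD9
After byte 3 (0xEA): reg=0x99
After byte 4 (0xB7): reg=0xCA
After byte 5 (0x51): reg=0xC8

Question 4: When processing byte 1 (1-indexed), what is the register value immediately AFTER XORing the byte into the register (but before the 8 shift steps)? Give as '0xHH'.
Register before byte 1: 0x00
Byte 1: 0x19
0x00 XOR 0x19 = 0x19

Answer: 0x19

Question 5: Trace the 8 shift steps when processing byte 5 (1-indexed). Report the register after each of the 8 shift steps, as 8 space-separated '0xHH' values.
Answer: 0x31 0x62 0xC4 0x8F 0x19 0x32 0x64 0xC8

Derivation:
After byte 1 (0x19): reg=0x4F
After byte 2 (0xBE): reg=0xD9
After byte 3 (0xEA): reg=0x99
After byte 4 (0xB7): reg=0xCA
Register before byte 5: 0xCA
After XOR with byte 0x51: 0x9B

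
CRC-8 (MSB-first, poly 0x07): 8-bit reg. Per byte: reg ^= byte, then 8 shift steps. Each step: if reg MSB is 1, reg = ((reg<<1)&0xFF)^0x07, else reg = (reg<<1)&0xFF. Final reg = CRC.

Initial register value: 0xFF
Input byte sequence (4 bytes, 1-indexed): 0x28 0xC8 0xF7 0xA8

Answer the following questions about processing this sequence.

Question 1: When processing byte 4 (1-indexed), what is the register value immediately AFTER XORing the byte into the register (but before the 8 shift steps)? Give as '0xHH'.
Answer: 0x1F

Derivation:
Register before byte 4: 0xB7
Byte 4: 0xA8
0xB7 XOR 0xA8 = 0x1F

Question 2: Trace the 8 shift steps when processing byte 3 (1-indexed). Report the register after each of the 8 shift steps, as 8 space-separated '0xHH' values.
After byte 1 (0x28): reg=0x2B
After byte 2 (0xC8): reg=0xA7
Register before byte 3: 0xA7
After XOR with byte 0xF7: 0x50

Answer: 0xA0 0x47 0x8E 0x1B 0x36 0x6C 0xD8 0xB7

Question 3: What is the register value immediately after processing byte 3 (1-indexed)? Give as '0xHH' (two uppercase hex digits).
Answer: 0xB7

Derivation:
After byte 1 (0x28): reg=0x2B
After byte 2 (0xC8): reg=0xA7
After byte 3 (0xF7): reg=0xB7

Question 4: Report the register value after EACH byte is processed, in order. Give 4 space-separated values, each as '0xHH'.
0x2B 0xA7 0xB7 0x5D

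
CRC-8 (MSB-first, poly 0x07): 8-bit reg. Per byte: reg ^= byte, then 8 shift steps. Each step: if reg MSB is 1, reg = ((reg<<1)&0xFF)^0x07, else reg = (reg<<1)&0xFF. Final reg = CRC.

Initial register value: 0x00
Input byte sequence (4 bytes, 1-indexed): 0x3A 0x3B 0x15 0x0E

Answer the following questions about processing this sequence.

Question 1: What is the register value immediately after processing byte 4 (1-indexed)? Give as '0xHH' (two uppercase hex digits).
Answer: 0x04

Derivation:
After byte 1 (0x3A): reg=0xA6
After byte 2 (0x3B): reg=0xDA
After byte 3 (0x15): reg=0x63
After byte 4 (0x0E): reg=0x04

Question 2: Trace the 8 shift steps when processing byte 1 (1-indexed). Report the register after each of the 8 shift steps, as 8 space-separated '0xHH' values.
Answer: 0x74 0xE8 0xD7 0xA9 0x55 0xAA 0x53 0xA6

Derivation:
Register before byte 1: 0x00
After XOR with byte 0x3A: 0x3A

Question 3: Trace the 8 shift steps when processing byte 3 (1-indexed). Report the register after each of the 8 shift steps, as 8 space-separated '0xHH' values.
After byte 1 (0x3A): reg=0xA6
After byte 2 (0x3B): reg=0xDA
Register before byte 3: 0xDA
After XOR with byte 0x15: 0xCF

Answer: 0x99 0x35 0x6A 0xD4 0xAF 0x59 0xB2 0x63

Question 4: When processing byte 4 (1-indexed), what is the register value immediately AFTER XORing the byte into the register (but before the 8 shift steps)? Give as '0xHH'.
Answer: 0x6D

Derivation:
Register before byte 4: 0x63
Byte 4: 0x0E
0x63 XOR 0x0E = 0x6D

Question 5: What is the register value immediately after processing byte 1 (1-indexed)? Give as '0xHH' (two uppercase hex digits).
After byte 1 (0x3A): reg=0xA6

Answer: 0xA6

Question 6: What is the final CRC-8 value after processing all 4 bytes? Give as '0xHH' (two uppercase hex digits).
Answer: 0x04

Derivation:
After byte 1 (0x3A): reg=0xA6
After byte 2 (0x3B): reg=0xDA
After byte 3 (0x15): reg=0x63
After byte 4 (0x0E): reg=0x04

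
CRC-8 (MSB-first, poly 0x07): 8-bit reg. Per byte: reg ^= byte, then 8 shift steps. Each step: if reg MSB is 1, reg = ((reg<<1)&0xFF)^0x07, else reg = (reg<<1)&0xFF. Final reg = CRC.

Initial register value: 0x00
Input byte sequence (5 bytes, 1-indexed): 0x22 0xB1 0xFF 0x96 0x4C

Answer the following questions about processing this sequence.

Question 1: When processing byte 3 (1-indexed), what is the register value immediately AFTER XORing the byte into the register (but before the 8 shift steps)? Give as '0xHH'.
Register before byte 3: 0x9A
Byte 3: 0xFF
0x9A XOR 0xFF = 0x65

Answer: 0x65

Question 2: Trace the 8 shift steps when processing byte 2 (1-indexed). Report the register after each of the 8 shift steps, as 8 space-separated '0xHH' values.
Answer: 0xBE 0x7B 0xF6 0xEB 0xD1 0xA5 0x4D 0x9A

Derivation:
After byte 1 (0x22): reg=0xEE
Register before byte 2: 0xEE
After XOR with byte 0xB1: 0x5F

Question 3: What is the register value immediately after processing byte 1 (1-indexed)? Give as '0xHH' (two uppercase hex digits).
After byte 1 (0x22): reg=0xEE

Answer: 0xEE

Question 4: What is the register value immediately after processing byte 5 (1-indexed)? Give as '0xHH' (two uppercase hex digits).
After byte 1 (0x22): reg=0xEE
After byte 2 (0xB1): reg=0x9A
After byte 3 (0xFF): reg=0x3C
After byte 4 (0x96): reg=0x5F
After byte 5 (0x4C): reg=0x79

Answer: 0x79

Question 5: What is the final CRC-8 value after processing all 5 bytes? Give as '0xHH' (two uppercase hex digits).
Answer: 0x79

Derivation:
After byte 1 (0x22): reg=0xEE
After byte 2 (0xB1): reg=0x9A
After byte 3 (0xFF): reg=0x3C
After byte 4 (0x96): reg=0x5F
After byte 5 (0x4C): reg=0x79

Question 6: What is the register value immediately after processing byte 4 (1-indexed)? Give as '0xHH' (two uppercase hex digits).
After byte 1 (0x22): reg=0xEE
After byte 2 (0xB1): reg=0x9A
After byte 3 (0xFF): reg=0x3C
After byte 4 (0x96): reg=0x5F

Answer: 0x5F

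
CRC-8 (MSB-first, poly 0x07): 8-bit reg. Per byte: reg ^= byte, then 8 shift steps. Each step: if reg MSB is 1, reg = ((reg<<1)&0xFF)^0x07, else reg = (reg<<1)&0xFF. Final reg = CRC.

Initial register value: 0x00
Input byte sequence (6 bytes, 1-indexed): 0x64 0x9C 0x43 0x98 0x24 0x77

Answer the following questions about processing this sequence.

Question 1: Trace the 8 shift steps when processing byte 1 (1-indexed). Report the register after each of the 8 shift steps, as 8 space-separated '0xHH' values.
Register before byte 1: 0x00
After XOR with byte 0x64: 0x64

Answer: 0xC8 0x97 0x29 0x52 0xA4 0x4F 0x9E 0x3B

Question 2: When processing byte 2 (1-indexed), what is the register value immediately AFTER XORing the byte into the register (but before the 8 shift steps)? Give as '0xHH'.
Register before byte 2: 0x3B
Byte 2: 0x9C
0x3B XOR 0x9C = 0xA7

Answer: 0xA7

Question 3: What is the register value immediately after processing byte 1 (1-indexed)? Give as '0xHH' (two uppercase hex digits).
After byte 1 (0x64): reg=0x3B

Answer: 0x3B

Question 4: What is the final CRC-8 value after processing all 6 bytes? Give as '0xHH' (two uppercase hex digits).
After byte 1 (0x64): reg=0x3B
After byte 2 (0x9C): reg=0x7C
After byte 3 (0x43): reg=0xBD
After byte 4 (0x98): reg=0xFB
After byte 5 (0x24): reg=0x13
After byte 6 (0x77): reg=0x3B

Answer: 0x3B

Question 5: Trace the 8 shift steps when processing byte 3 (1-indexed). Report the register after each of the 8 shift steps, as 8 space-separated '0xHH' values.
Answer: 0x7E 0xFC 0xFF 0xF9 0xF5 0xED 0xDD 0xBD

Derivation:
After byte 1 (0x64): reg=0x3B
After byte 2 (0x9C): reg=0x7C
Register before byte 3: 0x7C
After XOR with byte 0x43: 0x3F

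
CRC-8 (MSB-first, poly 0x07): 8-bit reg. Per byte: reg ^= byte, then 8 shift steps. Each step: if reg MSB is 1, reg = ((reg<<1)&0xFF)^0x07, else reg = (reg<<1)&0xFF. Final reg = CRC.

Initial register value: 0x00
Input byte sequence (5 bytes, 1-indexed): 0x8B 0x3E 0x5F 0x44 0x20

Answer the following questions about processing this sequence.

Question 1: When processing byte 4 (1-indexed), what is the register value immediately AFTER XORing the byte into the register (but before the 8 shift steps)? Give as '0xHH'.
Register before byte 4: 0x52
Byte 4: 0x44
0x52 XOR 0x44 = 0x16

Answer: 0x16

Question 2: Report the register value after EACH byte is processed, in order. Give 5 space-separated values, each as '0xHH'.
0xB8 0x9B 0x52 0x62 0xC9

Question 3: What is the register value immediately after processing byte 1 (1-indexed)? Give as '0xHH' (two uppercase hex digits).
Answer: 0xB8

Derivation:
After byte 1 (0x8B): reg=0xB8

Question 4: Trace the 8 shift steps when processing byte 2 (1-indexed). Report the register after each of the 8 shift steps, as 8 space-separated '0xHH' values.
After byte 1 (0x8B): reg=0xB8
Register before byte 2: 0xB8
After XOR with byte 0x3E: 0x86

Answer: 0x0B 0x16 0x2C 0x58 0xB0 0x67 0xCE 0x9B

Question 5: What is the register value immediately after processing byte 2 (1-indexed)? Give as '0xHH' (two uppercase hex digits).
Answer: 0x9B

Derivation:
After byte 1 (0x8B): reg=0xB8
After byte 2 (0x3E): reg=0x9B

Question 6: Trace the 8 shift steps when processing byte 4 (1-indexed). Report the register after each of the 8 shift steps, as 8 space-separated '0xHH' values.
Answer: 0x2C 0x58 0xB0 0x67 0xCE 0x9B 0x31 0x62

Derivation:
After byte 1 (0x8B): reg=0xB8
After byte 2 (0x3E): reg=0x9B
After byte 3 (0x5F): reg=0x52
Register before byte 4: 0x52
After XOR with byte 0x44: 0x16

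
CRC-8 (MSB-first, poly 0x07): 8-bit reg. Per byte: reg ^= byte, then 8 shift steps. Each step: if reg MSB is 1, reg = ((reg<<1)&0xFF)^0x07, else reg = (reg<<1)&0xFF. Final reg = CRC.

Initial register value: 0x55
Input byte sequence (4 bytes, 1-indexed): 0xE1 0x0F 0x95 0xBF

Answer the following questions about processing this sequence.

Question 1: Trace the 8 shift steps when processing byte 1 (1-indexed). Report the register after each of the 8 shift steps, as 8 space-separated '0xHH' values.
Answer: 0x6F 0xDE 0xBB 0x71 0xE2 0xC3 0x81 0x05

Derivation:
Register before byte 1: 0x55
After XOR with byte 0xE1: 0xB4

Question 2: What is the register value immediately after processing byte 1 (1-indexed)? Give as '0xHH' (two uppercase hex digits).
After byte 1 (0xE1): reg=0x05

Answer: 0x05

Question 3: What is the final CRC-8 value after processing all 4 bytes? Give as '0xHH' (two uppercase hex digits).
After byte 1 (0xE1): reg=0x05
After byte 2 (0x0F): reg=0x36
After byte 3 (0x95): reg=0x60
After byte 4 (0xBF): reg=0x13

Answer: 0x13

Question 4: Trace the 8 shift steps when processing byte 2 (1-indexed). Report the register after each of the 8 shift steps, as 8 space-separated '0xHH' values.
Answer: 0x14 0x28 0x50 0xA0 0x47 0x8E 0x1B 0x36

Derivation:
After byte 1 (0xE1): reg=0x05
Register before byte 2: 0x05
After XOR with byte 0x0F: 0x0A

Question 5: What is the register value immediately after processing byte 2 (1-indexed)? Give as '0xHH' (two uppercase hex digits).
After byte 1 (0xE1): reg=0x05
After byte 2 (0x0F): reg=0x36

Answer: 0x36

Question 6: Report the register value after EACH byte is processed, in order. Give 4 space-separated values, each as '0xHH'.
0x05 0x36 0x60 0x13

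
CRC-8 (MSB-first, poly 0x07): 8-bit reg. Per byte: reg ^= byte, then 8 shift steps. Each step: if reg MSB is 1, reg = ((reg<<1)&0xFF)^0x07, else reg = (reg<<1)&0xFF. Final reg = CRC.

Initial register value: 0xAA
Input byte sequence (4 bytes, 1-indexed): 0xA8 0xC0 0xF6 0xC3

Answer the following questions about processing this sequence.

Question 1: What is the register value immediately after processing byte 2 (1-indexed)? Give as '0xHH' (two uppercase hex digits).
After byte 1 (0xA8): reg=0x0E
After byte 2 (0xC0): reg=0x64

Answer: 0x64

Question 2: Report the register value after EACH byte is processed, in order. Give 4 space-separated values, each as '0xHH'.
0x0E 0x64 0xF7 0x8C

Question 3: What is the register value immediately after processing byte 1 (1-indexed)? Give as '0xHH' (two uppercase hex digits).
After byte 1 (0xA8): reg=0x0E

Answer: 0x0E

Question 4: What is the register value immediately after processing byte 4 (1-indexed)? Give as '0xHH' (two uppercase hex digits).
After byte 1 (0xA8): reg=0x0E
After byte 2 (0xC0): reg=0x64
After byte 3 (0xF6): reg=0xF7
After byte 4 (0xC3): reg=0x8C

Answer: 0x8C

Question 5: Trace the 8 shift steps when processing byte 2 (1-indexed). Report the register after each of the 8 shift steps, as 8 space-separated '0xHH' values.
After byte 1 (0xA8): reg=0x0E
Register before byte 2: 0x0E
After XOR with byte 0xC0: 0xCE

Answer: 0x9B 0x31 0x62 0xC4 0x8F 0x19 0x32 0x64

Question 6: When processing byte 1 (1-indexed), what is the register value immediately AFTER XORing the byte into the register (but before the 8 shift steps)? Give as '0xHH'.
Register before byte 1: 0xAA
Byte 1: 0xA8
0xAA XOR 0xA8 = 0x02

Answer: 0x02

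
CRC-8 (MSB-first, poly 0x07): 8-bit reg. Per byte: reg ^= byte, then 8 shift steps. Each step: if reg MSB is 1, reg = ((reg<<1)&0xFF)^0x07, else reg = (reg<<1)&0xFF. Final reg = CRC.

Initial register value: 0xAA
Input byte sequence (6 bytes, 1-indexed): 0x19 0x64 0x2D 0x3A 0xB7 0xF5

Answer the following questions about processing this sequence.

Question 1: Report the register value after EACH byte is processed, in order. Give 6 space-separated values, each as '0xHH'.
0x10 0x4B 0x35 0x2D 0xCF 0xA6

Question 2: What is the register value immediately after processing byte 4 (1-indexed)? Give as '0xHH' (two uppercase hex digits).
After byte 1 (0x19): reg=0x10
After byte 2 (0x64): reg=0x4B
After byte 3 (0x2D): reg=0x35
After byte 4 (0x3A): reg=0x2D

Answer: 0x2D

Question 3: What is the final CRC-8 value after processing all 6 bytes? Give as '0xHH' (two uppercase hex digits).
After byte 1 (0x19): reg=0x10
After byte 2 (0x64): reg=0x4B
After byte 3 (0x2D): reg=0x35
After byte 4 (0x3A): reg=0x2D
After byte 5 (0xB7): reg=0xCF
After byte 6 (0xF5): reg=0xA6

Answer: 0xA6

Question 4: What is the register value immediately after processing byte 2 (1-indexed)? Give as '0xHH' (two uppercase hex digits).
After byte 1 (0x19): reg=0x10
After byte 2 (0x64): reg=0x4B

Answer: 0x4B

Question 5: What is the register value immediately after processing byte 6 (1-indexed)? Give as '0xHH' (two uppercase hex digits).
After byte 1 (0x19): reg=0x10
After byte 2 (0x64): reg=0x4B
After byte 3 (0x2D): reg=0x35
After byte 4 (0x3A): reg=0x2D
After byte 5 (0xB7): reg=0xCF
After byte 6 (0xF5): reg=0xA6

Answer: 0xA6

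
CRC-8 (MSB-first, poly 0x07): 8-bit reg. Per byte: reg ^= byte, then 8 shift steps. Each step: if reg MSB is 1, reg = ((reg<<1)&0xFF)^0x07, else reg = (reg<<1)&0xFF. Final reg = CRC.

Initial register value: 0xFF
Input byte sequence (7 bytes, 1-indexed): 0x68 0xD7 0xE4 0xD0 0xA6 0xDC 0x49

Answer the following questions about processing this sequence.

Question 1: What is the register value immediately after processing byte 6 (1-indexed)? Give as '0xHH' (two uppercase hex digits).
Answer: 0x86

Derivation:
After byte 1 (0x68): reg=0xEC
After byte 2 (0xD7): reg=0xA1
After byte 3 (0xE4): reg=0xDC
After byte 4 (0xD0): reg=0x24
After byte 5 (0xA6): reg=0x87
After byte 6 (0xDC): reg=0x86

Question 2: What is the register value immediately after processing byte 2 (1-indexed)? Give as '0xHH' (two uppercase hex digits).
After byte 1 (0x68): reg=0xEC
After byte 2 (0xD7): reg=0xA1

Answer: 0xA1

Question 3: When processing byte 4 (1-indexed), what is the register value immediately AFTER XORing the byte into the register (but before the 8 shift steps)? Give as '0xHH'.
Answer: 0x0C

Derivation:
Register before byte 4: 0xDC
Byte 4: 0xD0
0xDC XOR 0xD0 = 0x0C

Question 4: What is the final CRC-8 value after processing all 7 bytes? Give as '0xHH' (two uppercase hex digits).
Answer: 0x63

Derivation:
After byte 1 (0x68): reg=0xEC
After byte 2 (0xD7): reg=0xA1
After byte 3 (0xE4): reg=0xDC
After byte 4 (0xD0): reg=0x24
After byte 5 (0xA6): reg=0x87
After byte 6 (0xDC): reg=0x86
After byte 7 (0x49): reg=0x63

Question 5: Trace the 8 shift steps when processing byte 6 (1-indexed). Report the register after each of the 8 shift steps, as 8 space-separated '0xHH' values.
Answer: 0xB6 0x6B 0xD6 0xAB 0x51 0xA2 0x43 0x86

Derivation:
After byte 1 (0x68): reg=0xEC
After byte 2 (0xD7): reg=0xA1
After byte 3 (0xE4): reg=0xDC
After byte 4 (0xD0): reg=0x24
After byte 5 (0xA6): reg=0x87
Register before byte 6: 0x87
After XOR with byte 0xDC: 0x5B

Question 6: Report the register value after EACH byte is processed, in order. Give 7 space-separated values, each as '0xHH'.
0xEC 0xA1 0xDC 0x24 0x87 0x86 0x63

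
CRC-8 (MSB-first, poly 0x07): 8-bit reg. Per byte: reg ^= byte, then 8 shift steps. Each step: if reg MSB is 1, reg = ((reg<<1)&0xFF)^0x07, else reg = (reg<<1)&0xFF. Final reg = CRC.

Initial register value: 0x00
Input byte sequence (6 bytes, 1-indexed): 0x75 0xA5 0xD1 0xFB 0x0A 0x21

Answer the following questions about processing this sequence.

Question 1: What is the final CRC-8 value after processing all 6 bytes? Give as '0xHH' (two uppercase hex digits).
Answer: 0x7E

Derivation:
After byte 1 (0x75): reg=0x4C
After byte 2 (0xA5): reg=0x91
After byte 3 (0xD1): reg=0xC7
After byte 4 (0xFB): reg=0xB4
After byte 5 (0x0A): reg=0x33
After byte 6 (0x21): reg=0x7E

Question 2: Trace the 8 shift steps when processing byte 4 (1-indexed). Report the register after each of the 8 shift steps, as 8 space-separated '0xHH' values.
After byte 1 (0x75): reg=0x4C
After byte 2 (0xA5): reg=0x91
After byte 3 (0xD1): reg=0xC7
Register before byte 4: 0xC7
After XOR with byte 0xFB: 0x3C

Answer: 0x78 0xF0 0xE7 0xC9 0x95 0x2D 0x5A 0xB4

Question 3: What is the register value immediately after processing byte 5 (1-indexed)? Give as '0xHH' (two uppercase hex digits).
Answer: 0x33

Derivation:
After byte 1 (0x75): reg=0x4C
After byte 2 (0xA5): reg=0x91
After byte 3 (0xD1): reg=0xC7
After byte 4 (0xFB): reg=0xB4
After byte 5 (0x0A): reg=0x33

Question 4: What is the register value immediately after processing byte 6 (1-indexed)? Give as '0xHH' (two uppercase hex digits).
Answer: 0x7E

Derivation:
After byte 1 (0x75): reg=0x4C
After byte 2 (0xA5): reg=0x91
After byte 3 (0xD1): reg=0xC7
After byte 4 (0xFB): reg=0xB4
After byte 5 (0x0A): reg=0x33
After byte 6 (0x21): reg=0x7E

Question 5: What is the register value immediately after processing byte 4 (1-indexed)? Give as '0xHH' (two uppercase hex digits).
After byte 1 (0x75): reg=0x4C
After byte 2 (0xA5): reg=0x91
After byte 3 (0xD1): reg=0xC7
After byte 4 (0xFB): reg=0xB4

Answer: 0xB4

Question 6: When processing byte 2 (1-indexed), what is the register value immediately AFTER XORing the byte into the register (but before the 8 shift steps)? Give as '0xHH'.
Answer: 0xE9

Derivation:
Register before byte 2: 0x4C
Byte 2: 0xA5
0x4C XOR 0xA5 = 0xE9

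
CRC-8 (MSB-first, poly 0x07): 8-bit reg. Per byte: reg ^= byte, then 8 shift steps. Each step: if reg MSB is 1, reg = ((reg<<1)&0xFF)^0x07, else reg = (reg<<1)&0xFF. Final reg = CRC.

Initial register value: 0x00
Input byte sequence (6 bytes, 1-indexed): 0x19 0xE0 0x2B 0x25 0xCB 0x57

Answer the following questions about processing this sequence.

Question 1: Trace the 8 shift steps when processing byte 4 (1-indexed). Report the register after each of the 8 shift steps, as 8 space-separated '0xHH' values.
After byte 1 (0x19): reg=0x4F
After byte 2 (0xE0): reg=0x44
After byte 3 (0x2B): reg=0x0A
Register before byte 4: 0x0A
After XOR with byte 0x25: 0x2F

Answer: 0x5E 0xBC 0x7F 0xFE 0xFB 0xF1 0xE5 0xCD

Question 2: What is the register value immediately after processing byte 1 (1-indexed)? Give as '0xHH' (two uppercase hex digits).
Answer: 0x4F

Derivation:
After byte 1 (0x19): reg=0x4F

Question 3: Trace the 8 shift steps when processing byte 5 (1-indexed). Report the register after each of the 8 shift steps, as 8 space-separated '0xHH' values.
After byte 1 (0x19): reg=0x4F
After byte 2 (0xE0): reg=0x44
After byte 3 (0x2B): reg=0x0A
After byte 4 (0x25): reg=0xCD
Register before byte 5: 0xCD
After XOR with byte 0xCB: 0x06

Answer: 0x0C 0x18 0x30 0x60 0xC0 0x87 0x09 0x12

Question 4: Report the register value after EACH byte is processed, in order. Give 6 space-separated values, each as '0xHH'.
0x4F 0x44 0x0A 0xCD 0x12 0xDC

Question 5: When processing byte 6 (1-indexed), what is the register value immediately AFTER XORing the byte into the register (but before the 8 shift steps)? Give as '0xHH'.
Register before byte 6: 0x12
Byte 6: 0x57
0x12 XOR 0x57 = 0x45

Answer: 0x45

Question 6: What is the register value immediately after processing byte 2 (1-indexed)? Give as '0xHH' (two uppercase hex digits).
After byte 1 (0x19): reg=0x4F
After byte 2 (0xE0): reg=0x44

Answer: 0x44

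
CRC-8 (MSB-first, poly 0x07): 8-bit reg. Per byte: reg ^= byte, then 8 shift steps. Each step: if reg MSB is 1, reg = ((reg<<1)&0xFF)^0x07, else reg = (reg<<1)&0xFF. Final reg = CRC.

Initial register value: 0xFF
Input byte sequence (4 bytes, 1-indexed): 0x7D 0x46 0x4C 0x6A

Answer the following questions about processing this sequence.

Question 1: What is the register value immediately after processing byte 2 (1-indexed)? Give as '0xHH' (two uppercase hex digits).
After byte 1 (0x7D): reg=0x87
After byte 2 (0x46): reg=0x49

Answer: 0x49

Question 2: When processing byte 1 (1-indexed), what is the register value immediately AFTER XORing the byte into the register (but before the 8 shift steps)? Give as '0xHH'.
Answer: 0x82

Derivation:
Register before byte 1: 0xFF
Byte 1: 0x7D
0xFF XOR 0x7D = 0x82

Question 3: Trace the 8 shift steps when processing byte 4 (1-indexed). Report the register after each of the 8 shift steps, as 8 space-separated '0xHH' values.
Answer: 0xE2 0xC3 0x81 0x05 0x0A 0x14 0x28 0x50

Derivation:
After byte 1 (0x7D): reg=0x87
After byte 2 (0x46): reg=0x49
After byte 3 (0x4C): reg=0x1B
Register before byte 4: 0x1B
After XOR with byte 0x6A: 0x71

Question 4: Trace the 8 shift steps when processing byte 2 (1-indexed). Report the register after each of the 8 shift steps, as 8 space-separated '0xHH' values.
Answer: 0x85 0x0D 0x1A 0x34 0x68 0xD0 0xA7 0x49

Derivation:
After byte 1 (0x7D): reg=0x87
Register before byte 2: 0x87
After XOR with byte 0x46: 0xC1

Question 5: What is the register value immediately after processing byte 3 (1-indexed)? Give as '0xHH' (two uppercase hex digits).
Answer: 0x1B

Derivation:
After byte 1 (0x7D): reg=0x87
After byte 2 (0x46): reg=0x49
After byte 3 (0x4C): reg=0x1B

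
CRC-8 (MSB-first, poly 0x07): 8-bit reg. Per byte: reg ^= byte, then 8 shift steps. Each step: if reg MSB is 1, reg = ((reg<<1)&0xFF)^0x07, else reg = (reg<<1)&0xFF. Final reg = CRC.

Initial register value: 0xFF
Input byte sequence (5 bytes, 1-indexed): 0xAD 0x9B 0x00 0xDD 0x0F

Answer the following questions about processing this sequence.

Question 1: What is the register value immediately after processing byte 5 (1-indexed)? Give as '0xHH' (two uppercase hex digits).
Answer: 0x9C

Derivation:
After byte 1 (0xAD): reg=0xB9
After byte 2 (0x9B): reg=0xEE
After byte 3 (0x00): reg=0x84
After byte 4 (0xDD): reg=0x88
After byte 5 (0x0F): reg=0x9C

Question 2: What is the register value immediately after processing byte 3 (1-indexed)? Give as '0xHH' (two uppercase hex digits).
Answer: 0x84

Derivation:
After byte 1 (0xAD): reg=0xB9
After byte 2 (0x9B): reg=0xEE
After byte 3 (0x00): reg=0x84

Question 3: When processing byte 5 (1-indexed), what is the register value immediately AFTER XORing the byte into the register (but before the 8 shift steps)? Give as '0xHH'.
Register before byte 5: 0x88
Byte 5: 0x0F
0x88 XOR 0x0F = 0x87

Answer: 0x87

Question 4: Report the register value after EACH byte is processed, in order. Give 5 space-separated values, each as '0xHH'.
0xB9 0xEE 0x84 0x88 0x9C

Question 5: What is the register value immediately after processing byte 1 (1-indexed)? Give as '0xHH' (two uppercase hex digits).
After byte 1 (0xAD): reg=0xB9

Answer: 0xB9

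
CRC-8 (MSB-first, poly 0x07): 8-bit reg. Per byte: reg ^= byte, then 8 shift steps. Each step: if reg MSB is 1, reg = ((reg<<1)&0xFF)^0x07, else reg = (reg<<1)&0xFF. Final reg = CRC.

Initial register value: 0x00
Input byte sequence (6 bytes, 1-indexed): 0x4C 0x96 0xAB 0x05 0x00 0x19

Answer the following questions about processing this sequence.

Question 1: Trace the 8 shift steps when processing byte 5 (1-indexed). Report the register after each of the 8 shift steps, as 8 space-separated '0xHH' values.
Answer: 0x66 0xCC 0x9F 0x39 0x72 0xE4 0xCF 0x99

Derivation:
After byte 1 (0x4C): reg=0xE3
After byte 2 (0x96): reg=0x4C
After byte 3 (0xAB): reg=0xBB
After byte 4 (0x05): reg=0x33
Register before byte 5: 0x33
After XOR with byte 0x00: 0x33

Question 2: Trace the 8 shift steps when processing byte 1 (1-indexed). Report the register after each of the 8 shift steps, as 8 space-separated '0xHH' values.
Answer: 0x98 0x37 0x6E 0xDC 0xBF 0x79 0xF2 0xE3

Derivation:
Register before byte 1: 0x00
After XOR with byte 0x4C: 0x4C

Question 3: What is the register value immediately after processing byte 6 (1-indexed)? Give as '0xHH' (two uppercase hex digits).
After byte 1 (0x4C): reg=0xE3
After byte 2 (0x96): reg=0x4C
After byte 3 (0xAB): reg=0xBB
After byte 4 (0x05): reg=0x33
After byte 5 (0x00): reg=0x99
After byte 6 (0x19): reg=0x89

Answer: 0x89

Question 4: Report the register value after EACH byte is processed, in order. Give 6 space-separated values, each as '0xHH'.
0xE3 0x4C 0xBB 0x33 0x99 0x89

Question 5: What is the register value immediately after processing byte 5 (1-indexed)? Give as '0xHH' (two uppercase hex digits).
After byte 1 (0x4C): reg=0xE3
After byte 2 (0x96): reg=0x4C
After byte 3 (0xAB): reg=0xBB
After byte 4 (0x05): reg=0x33
After byte 5 (0x00): reg=0x99

Answer: 0x99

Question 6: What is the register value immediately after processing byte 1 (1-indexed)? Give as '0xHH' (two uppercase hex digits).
Answer: 0xE3

Derivation:
After byte 1 (0x4C): reg=0xE3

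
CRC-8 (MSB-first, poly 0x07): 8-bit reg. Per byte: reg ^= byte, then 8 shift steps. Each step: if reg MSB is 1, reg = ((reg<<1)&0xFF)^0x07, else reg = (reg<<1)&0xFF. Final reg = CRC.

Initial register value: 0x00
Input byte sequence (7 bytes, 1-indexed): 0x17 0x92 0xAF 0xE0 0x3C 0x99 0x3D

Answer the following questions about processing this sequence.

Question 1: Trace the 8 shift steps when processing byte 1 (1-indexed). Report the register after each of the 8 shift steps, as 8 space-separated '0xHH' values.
Register before byte 1: 0x00
After XOR with byte 0x17: 0x17

Answer: 0x2E 0x5C 0xB8 0x77 0xEE 0xDB 0xB1 0x65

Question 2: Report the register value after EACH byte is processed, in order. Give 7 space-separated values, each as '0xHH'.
0x65 0xCB 0x3B 0x0F 0x99 0x00 0xB3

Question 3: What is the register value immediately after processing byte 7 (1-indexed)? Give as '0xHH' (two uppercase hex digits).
After byte 1 (0x17): reg=0x65
After byte 2 (0x92): reg=0xCB
After byte 3 (0xAF): reg=0x3B
After byte 4 (0xE0): reg=0x0F
After byte 5 (0x3C): reg=0x99
After byte 6 (0x99): reg=0x00
After byte 7 (0x3D): reg=0xB3

Answer: 0xB3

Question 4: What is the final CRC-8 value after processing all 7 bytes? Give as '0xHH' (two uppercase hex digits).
After byte 1 (0x17): reg=0x65
After byte 2 (0x92): reg=0xCB
After byte 3 (0xAF): reg=0x3B
After byte 4 (0xE0): reg=0x0F
After byte 5 (0x3C): reg=0x99
After byte 6 (0x99): reg=0x00
After byte 7 (0x3D): reg=0xB3

Answer: 0xB3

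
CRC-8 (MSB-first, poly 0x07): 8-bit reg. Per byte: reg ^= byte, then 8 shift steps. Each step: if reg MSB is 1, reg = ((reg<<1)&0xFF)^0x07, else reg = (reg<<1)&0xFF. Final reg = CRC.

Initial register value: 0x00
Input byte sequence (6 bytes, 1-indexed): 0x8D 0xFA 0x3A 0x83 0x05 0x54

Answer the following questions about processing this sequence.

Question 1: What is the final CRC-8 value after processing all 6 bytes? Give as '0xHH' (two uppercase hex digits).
Answer: 0x93

Derivation:
After byte 1 (0x8D): reg=0xAA
After byte 2 (0xFA): reg=0xB7
After byte 3 (0x3A): reg=0xAA
After byte 4 (0x83): reg=0xDF
After byte 5 (0x05): reg=0x08
After byte 6 (0x54): reg=0x93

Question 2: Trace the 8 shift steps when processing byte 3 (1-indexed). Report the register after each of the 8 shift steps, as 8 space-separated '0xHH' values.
After byte 1 (0x8D): reg=0xAA
After byte 2 (0xFA): reg=0xB7
Register before byte 3: 0xB7
After XOR with byte 0x3A: 0x8D

Answer: 0x1D 0x3A 0x74 0xE8 0xD7 0xA9 0x55 0xAA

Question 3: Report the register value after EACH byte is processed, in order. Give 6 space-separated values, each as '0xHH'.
0xAA 0xB7 0xAA 0xDF 0x08 0x93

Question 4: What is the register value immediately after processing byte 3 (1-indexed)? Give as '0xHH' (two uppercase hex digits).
After byte 1 (0x8D): reg=0xAA
After byte 2 (0xFA): reg=0xB7
After byte 3 (0x3A): reg=0xAA

Answer: 0xAA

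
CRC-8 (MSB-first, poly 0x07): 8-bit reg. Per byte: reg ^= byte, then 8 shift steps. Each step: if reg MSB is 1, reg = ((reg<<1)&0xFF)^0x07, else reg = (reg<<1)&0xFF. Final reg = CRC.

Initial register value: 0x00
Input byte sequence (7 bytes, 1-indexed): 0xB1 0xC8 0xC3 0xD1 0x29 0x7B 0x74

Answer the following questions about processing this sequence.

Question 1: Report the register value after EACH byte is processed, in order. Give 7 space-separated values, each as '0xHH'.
0x1E 0x2C 0x83 0xB9 0xF9 0x87 0xD7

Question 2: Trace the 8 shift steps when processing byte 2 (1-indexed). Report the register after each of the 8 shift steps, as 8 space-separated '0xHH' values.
After byte 1 (0xB1): reg=0x1E
Register before byte 2: 0x1E
After XOR with byte 0xC8: 0xD6

Answer: 0xAB 0x51 0xA2 0x43 0x86 0x0B 0x16 0x2C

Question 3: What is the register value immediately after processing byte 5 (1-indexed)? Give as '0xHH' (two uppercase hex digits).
After byte 1 (0xB1): reg=0x1E
After byte 2 (0xC8): reg=0x2C
After byte 3 (0xC3): reg=0x83
After byte 4 (0xD1): reg=0xB9
After byte 5 (0x29): reg=0xF9

Answer: 0xF9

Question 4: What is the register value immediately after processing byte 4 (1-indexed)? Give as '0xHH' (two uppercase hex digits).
Answer: 0xB9

Derivation:
After byte 1 (0xB1): reg=0x1E
After byte 2 (0xC8): reg=0x2C
After byte 3 (0xC3): reg=0x83
After byte 4 (0xD1): reg=0xB9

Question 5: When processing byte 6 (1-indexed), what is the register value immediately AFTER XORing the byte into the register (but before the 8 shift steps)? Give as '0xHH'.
Answer: 0x82

Derivation:
Register before byte 6: 0xF9
Byte 6: 0x7B
0xF9 XOR 0x7B = 0x82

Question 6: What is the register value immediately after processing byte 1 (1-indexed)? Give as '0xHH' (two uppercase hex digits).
After byte 1 (0xB1): reg=0x1E

Answer: 0x1E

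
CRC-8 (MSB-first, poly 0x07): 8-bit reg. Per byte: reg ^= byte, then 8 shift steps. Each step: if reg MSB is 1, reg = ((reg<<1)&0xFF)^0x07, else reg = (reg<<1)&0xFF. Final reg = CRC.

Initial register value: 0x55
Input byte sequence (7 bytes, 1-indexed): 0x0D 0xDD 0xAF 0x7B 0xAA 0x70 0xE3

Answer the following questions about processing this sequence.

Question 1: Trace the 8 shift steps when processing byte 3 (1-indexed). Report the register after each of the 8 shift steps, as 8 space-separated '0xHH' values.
After byte 1 (0x0D): reg=0x8F
After byte 2 (0xDD): reg=0xB9
Register before byte 3: 0xB9
After XOR with byte 0xAF: 0x16

Answer: 0x2C 0x58 0xB0 0x67 0xCE 0x9B 0x31 0x62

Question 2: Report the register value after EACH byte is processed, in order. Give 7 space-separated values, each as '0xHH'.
0x8F 0xB9 0x62 0x4F 0xB5 0x55 0x0B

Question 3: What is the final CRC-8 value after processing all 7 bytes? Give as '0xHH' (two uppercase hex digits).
Answer: 0x0B

Derivation:
After byte 1 (0x0D): reg=0x8F
After byte 2 (0xDD): reg=0xB9
After byte 3 (0xAF): reg=0x62
After byte 4 (0x7B): reg=0x4F
After byte 5 (0xAA): reg=0xB5
After byte 6 (0x70): reg=0x55
After byte 7 (0xE3): reg=0x0B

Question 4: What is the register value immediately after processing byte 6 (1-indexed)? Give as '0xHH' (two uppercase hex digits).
Answer: 0x55

Derivation:
After byte 1 (0x0D): reg=0x8F
After byte 2 (0xDD): reg=0xB9
After byte 3 (0xAF): reg=0x62
After byte 4 (0x7B): reg=0x4F
After byte 5 (0xAA): reg=0xB5
After byte 6 (0x70): reg=0x55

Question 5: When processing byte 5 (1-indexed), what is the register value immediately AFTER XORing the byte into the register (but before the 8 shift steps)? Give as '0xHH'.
Register before byte 5: 0x4F
Byte 5: 0xAA
0x4F XOR 0xAA = 0xE5

Answer: 0xE5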